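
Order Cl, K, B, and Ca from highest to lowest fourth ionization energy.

B > Ca > K > Cl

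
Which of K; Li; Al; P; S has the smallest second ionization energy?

The second ionization energy removes an electron from the +1 ion. For each element: K⁺ is the bare [Ar] core; Li⁺ is the bare [He] core; Al⁺ still has 2 valence electrons; P⁺ still has 4 valence electrons; S⁺ still has 5 valence electrons.
Breaking into a closed-shell core is much more expensive than removing a leftover valence electron — K and Li have the largest IE_2 here.
Valence configurations: Al⁺ [Ne]3s², P⁺ [Ne]3s²3p², S⁺ [Ne]3s²3p³.
Approximate IE_2 values (kJ/mol): K 3052, Li 7298, Al 1817, P 1907, S 2252.
So the second ionization energies run Al < P < S < K < Li.

Al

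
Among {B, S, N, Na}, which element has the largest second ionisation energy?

Na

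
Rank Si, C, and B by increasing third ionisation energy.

IE_3 is the cost of taking one more electron from the +2 cation: Si²⁺ still has 2 valence electrons; C²⁺ still has 2 valence electrons; B²⁺ still has 1 valence electron.
All are still removing valence electrons, so compare the +2 ions as you would atoms: IE_3 generally rises across a period (higher Z_eff) and falls down a group (larger shell), subject to the usual subshell exceptions.
Valence configurations: Si²⁺ [Ne]3s², C²⁺ [He]2s², B²⁺ [He]2s¹.
Approximate IE_3 values (kJ/mol): Si 3232, C 4620, B 3660.
So the third ionization energies run Si < B < C.

Si, B, C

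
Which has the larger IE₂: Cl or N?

After 1 electron has been removed, what remains? Cl⁺ still has 6 valence electrons; N⁺ still has 4 valence electrons.
All are still removing valence electrons, so compare the +1 ions as you would atoms: IE_2 generally rises across a period (higher Z_eff) and falls down a group (larger shell), subject to the usual subshell exceptions.
Valence configurations: Cl⁺ [Ne]3s²3p⁴, N⁺ [He]2s²2p².
Approximate IE_2 values (kJ/mol): Cl 2298, N 2856.
Overall IE_2 order: Cl < N.

N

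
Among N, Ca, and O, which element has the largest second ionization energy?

IE_2 is the cost of taking one more electron from the +1 cation: N⁺ still has 4 valence electrons; Ca⁺ still has 1 valence electron; O⁺ still has 5 valence electrons.
All are still removing valence electrons, so compare the +1 ions as you would atoms: IE_2 generally rises across a period (higher Z_eff) and falls down a group (larger shell), subject to the usual subshell exceptions.
Valence configurations: N⁺ [He]2s²2p², Ca⁺ [Ar]4s¹, O⁺ [He]2s²2p³.
Tabulated IE_2 (kJ/mol): N 2856, Ca 1145, O 3388.
Overall IE_2 order: Ca < N < O.

O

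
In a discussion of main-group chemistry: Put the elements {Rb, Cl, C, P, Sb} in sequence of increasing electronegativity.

C is in period 2, group 14; P is in period 3, group 15; Cl is in period 3, group 17; Rb is in period 5, group 1; Sb is in period 5, group 15.
Smaller atoms with higher effective nuclear charge are more electronegative.
These span different periods and groups, so the two trends combine.
Sb > Rb: Sb lies to the right of Rb in period 5, so the across-period effect alone puts Sb higher.
P > Sb: they share group 15; the group trend gives P the larger value.
C > P: the two effects oppose for this pair; the down-group effect wins (2.55 vs 2.19).
Cl > C: period and group pull opposite ways; the across-period shift dominates (3.16 vs 2.55).
Approximate values (Pauling): C 2.55, P 2.19, Cl 3.16, Rb 0.82, Sb 2.05.
So from lowest to highest: Rb < Sb < P < C < Cl.

Rb < Sb < P < C < Cl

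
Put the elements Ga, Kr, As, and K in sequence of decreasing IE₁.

First ionization energy rises across a period (greater Z_eff holds electrons more tightly) and falls down a group (valence electrons are farther from the nucleus).
All lie in period 4, so first ionization energy increases left to right.
So from highest to lowest: Kr > As > Ga > K.

Kr > As > Ga > K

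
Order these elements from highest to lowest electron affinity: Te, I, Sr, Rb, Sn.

I > Te > Sn > Rb > Sr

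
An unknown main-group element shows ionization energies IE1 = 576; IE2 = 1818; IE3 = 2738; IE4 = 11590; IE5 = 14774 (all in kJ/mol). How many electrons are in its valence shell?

3

Look for the largest jump between consecutive ionization energies: IE4/IE3 ≈ 4.2, far larger than any earlier ratio.
That jump marks the point where a core electron is being removed. So the atom has 3 valence electrons.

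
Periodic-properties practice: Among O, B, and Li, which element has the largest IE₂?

Li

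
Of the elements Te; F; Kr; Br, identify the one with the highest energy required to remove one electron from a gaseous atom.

F is in period 2, group 17; Br is in period 4, group 17; Kr is in period 4, group 18; Te is in period 5, group 16.
Across a period the outer electron is held more tightly (higher IE₁); down a group it sits in a higher shell, more shielded, and comes off more easily.
Here both period and group differ, so the two effects have to be weighed against each other.
Br > Te: both effects reinforce here, so Br is clearly the higher of the two.
Kr > Br: both are in period 4; the period trend gives Kr the larger value.
F > Kr: period and group pull opposite ways; the down-group shift dominates (1681 vs 1351 kJ/mol).
For reference (kJ/mol): F 1681, Br 1140, Kr 1351, Te 869.
The highest energy required to remove one electron from a gaseous atom among these belongs to F.

F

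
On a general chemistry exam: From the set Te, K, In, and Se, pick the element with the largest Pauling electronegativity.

K is in period 4, group 1; Se is in period 4, group 16; In is in period 5, group 13; Te is in period 5, group 16.
Smaller atoms with higher effective nuclear charge are more electronegative.
Neither a single period nor a single group — weigh both effects.
In > K: the two effects oppose for this pair; the across-period effect wins (1.78 vs 0.82).
Te > In: Te lies to the right of In in period 5, so the across-period effect alone puts Te higher.
Se > Te: they share group 16; the group trend gives Se the larger value.
Tabulated electronegativity (Pauling): K 0.82, Se 2.55, In 1.78, Te 2.10.
The largest Pauling electronegativity among these belongs to Se.

Se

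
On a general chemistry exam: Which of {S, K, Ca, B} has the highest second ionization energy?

Consider each +1 ion: S⁺ still has 5 valence electrons; K⁺ is the bare [Ar] core; Ca⁺ still has 1 valence electron; B⁺ still has 2 valence electrons.
Core electrons are held far more tightly than valence electrons, so K tops the IE_2 order.
Valence configurations: S⁺ [Ne]3s²3p³, Ca⁺ [Ar]4s¹, B⁺ [He]2s².
Approximate IE_2 values (kJ/mol): S 2252, K 3052, Ca 1145, B 2427.
Hence IE_2: Ca < S < B < K.

K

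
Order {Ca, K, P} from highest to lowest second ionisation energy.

K, P, Ca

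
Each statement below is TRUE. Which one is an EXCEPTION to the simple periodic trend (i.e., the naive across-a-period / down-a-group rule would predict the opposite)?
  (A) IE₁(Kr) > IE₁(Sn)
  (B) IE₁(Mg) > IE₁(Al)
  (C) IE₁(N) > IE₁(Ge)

(B)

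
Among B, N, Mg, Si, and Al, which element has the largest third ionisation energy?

IE_3 is the cost of taking one more electron from the +2 cation: B²⁺ still has 1 valence electron; N²⁺ still has 3 valence electrons; Mg²⁺ is the bare [Ne] core; Si²⁺ still has 2 valence electrons; Al²⁺ still has 1 valence electron.
Breaking into a closed-shell core is much more expensive than removing a leftover valence electron — Mg has the largest IE_3 here.
Valence configurations: B²⁺ [He]2s¹, N²⁺ [He]2s²2p¹, Si²⁺ [Ne]3s², Al²⁺ [Ne]3s¹.
The numbers (kJ/mol): B 3660, N 4578, Mg 7733, Si 3232, Al 2745.
Overall IE_3 order: Al < Si < B < N < Mg.

Mg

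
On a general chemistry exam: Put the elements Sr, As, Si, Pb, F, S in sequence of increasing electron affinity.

Sr < Pb < As < Si < S < F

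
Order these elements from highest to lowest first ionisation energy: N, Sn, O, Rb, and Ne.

Ne, N, O, Sn, Rb

N is in period 2, group 15; O is in period 2, group 16; Ne is in period 2, group 18; Rb is in period 5, group 1; Sn is in period 5, group 14.
Across a period the outer electron is held more tightly (higher IE₁); down a group it sits in a higher shell, more shielded, and comes off more easily.
Neither a single period nor a single group — weigh both effects.
Sn > Rb: Sn lies to the right of Rb in period 5, so the across-period effect alone puts Sn higher.
O > Sn: relative to Sn, both the across-period and down-group shifts push O's first ionization energy up.
N > O: this pair runs against the simple trend — see the exception note.
Ne > N: both are in period 2; the period trend gives Ne the larger value.
Note the exception: N has a higher first ionization energy than O, contrary to the simple trend — pairing an electron in O's 2p⁴ costs repulsion energy, so O ionizes more easily than half-filled N (2p³).
Tabulated first ionization energy (kJ/mol): N 1402, O 1314, Ne 2081, Rb 403, Sn 709.
So from highest to lowest: Ne > N > O > Sn > Rb.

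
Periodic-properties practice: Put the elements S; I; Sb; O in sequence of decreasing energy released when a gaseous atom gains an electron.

I > S > O > Sb

O is in period 2, group 16; S is in period 3, group 16; Sb is in period 5, group 15; I is in period 5, group 17.
Atoms with high Z_eff and room in the valence shell (especially the halogens) have the most exothermic electron affinities.
Neither a single period nor a single group — weigh both effects.
O > Sb: relative to Sb, both the across-period and down-group shifts push O's electron affinity up.
S > O: this pair runs against the simple trend — see the exception note.
I > S: period and group pull opposite ways; the across-period shift dominates (295 vs 200 kJ/mol).
Note the exception: S has a higher electron affinity than O, contrary to the simple trend — the compact 2p subshell of O repels the added electron more than S's larger 3p does.
Approximate values (kJ/mol): O 141, S 200, Sb 103, I 295.
So from highest to lowest: I > S > O > Sb.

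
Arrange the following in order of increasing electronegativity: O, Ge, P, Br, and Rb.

Rb < Ge < P < Br < O

O is in period 2, group 16; P is in period 3, group 15; Ge is in period 4, group 14; Br is in period 4, group 17; Rb is in period 5, group 1.
Atoms toward the upper right of the periodic table pull bonding electrons most strongly.
Here both period and group differ, so the two effects have to be weighed against each other.
Ge > Rb: both effects reinforce here, so Ge is clearly the higher of the two.
P > Ge: both effects reinforce here, so P is clearly the higher of the two.
Br > P: period and group pull opposite ways; the across-period shift dominates (2.96 vs 2.19).
O > Br: period and group pull opposite ways; the down-group shift dominates (3.44 vs 2.96).
Tabulated electronegativity (Pauling): O 3.44, P 2.19, Ge 2.01, Br 2.96, Rb 0.82.
So from lowest to highest: Rb < Ge < P < Br < O.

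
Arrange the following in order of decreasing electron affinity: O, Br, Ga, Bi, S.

Br > S > O > Bi > Ga

O is in period 2, group 16; S is in period 3, group 16; Ga is in period 4, group 13; Br is in period 4, group 17; Bi is in period 6, group 15.
EA tends to increase across a period and decrease down a group, though the pattern is less regular than for IE or radius.
These span different periods and groups, so the two trends combine.
Bi > Ga: the two effects oppose for this pair; the across-period effect wins (91 vs 29 kJ/mol).
O > Bi: relative to Bi, both the across-period and down-group shifts push O's electron affinity up.
S > O: this pair runs against the simple trend — see the exception note.
Br > S: the two effects oppose for this pair; the across-period effect wins (325 vs 200 kJ/mol).
Note the exception: S has a higher electron affinity than O, contrary to the simple trend — the compact 2p subshell of O repels the added electron more than S's larger 3p does.
Approximate values (kJ/mol): O 141, S 200, Ga 29, Br 325, Bi 91.
So from highest to lowest: Br > S > O > Bi > Ga.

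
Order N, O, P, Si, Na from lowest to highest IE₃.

P < Si < N < O < Na

IE_3 is the cost of taking one more electron from the +2 cation: N²⁺ still has 3 valence electrons; O²⁺ still has 4 valence electrons; P²⁺ still has 3 valence electrons; Si²⁺ still has 2 valence electrons; Na²⁺ is already 1 electron into the core.
Core electrons are held far more tightly than valence electrons, so Na tops the IE_3 order.
Valence configurations: N²⁺ [He]2s²2p¹, O²⁺ [He]2s²2p², P²⁺ [Ne]3s²3p¹, Si²⁺ [Ne]3s².
P²⁺ loses a lone 3p electron whereas Si²⁺ must break into a filled 3s² pair, so IE_3(Si) > IE_3(P) even though P has the higher nuclear charge.
Tabulated IE_3 (kJ/mol): N 4578, O 5300, P 2914, Si 3232, Na 6910.
Overall IE_3 order: P < Si < N < O < Na.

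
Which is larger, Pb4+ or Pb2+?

Pb2+

Both ions have Z = 82 protons, but Pb4+ has lost more electrons, so its remaining electrons feel a larger effective nuclear charge per electron and are pulled in more tightly.
Higher positive charge → smaller ion, so Pb2+ > Pb4+.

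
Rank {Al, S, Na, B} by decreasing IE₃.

Na > B > S > Al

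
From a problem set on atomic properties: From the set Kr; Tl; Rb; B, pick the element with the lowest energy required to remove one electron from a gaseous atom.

Rb

B is in period 2, group 13; Kr is in period 4, group 18; Rb is in period 5, group 1; Tl is in period 6, group 13.
First ionization energy rises across a period (greater Z_eff holds electrons more tightly) and falls down a group (valence electrons are farther from the nucleus).
Here both period and group differ, so the two effects have to be weighed against each other.
Tl > Rb: period and group pull opposite ways; the across-period shift dominates (589 vs 403 kJ/mol).
B > Tl: they share group 13; the group trend gives B the larger value.
Kr > B: the two effects oppose for this pair; the across-period effect wins (1351 vs 801 kJ/mol).
For reference (kJ/mol): B 801, Kr 1351, Rb 403, Tl 589.
The lowest energy required to remove one electron from a gaseous atom among these belongs to Rb.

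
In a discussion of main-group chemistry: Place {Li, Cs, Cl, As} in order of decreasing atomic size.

Cs, Li, As, Cl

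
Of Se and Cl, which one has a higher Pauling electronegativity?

Cl

Cl is in period 3, group 17; Se is in period 4, group 16.
Atoms toward the upper right of the periodic table pull bonding electrons most strongly.
Neither a single period nor a single group — weigh both effects.
Cl > Se: relative to Se, both the across-period and down-group shifts push Cl's electronegativity up.
Tabulated electronegativity (Pauling): Cl 3.16, Se 2.55.
So Cl has the higher Pauling electronegativity (Cl > Se).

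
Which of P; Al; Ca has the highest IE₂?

Consider each +1 ion: P⁺ still has 4 valence electrons; Al⁺ still has 2 valence electrons; Ca⁺ still has 1 valence electron.
All are still removing valence electrons, so compare the +1 ions as you would atoms: IE_2 generally rises across a period (higher Z_eff) and falls down a group (larger shell), subject to the usual subshell exceptions.
Valence configurations: P⁺ [Ne]3s²3p², Al⁺ [Ne]3s², Ca⁺ [Ar]4s¹.
Tabulated IE_2 (kJ/mol): P 1907, Al 1817, Ca 1145.
So the second ionization energies run Ca < Al < P.

P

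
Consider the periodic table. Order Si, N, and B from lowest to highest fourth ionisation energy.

After 3 electrons have been removed, what remains? Si³⁺ still has 1 valence electron; N³⁺ still has 2 valence electrons; B³⁺ is the bare [He] core.
Core electrons are held far more tightly than valence electrons, so B tops the IE_4 order.
Valence configurations: Si³⁺ [Ne]3s¹, N³⁺ [He]2s².
Approximate IE_4 values (kJ/mol): Si 4356, N 7475, B 25026.
Hence IE_4: Si < N < B.

Si < N < B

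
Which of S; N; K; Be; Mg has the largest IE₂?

K

IE_2 is the cost of taking one more electron from the +1 cation: S⁺ still has 5 valence electrons; N⁺ still has 4 valence electrons; K⁺ is the bare [Ar] core; Be⁺ still has 1 valence electron; Mg⁺ still has 1 valence electron.
Core electrons are held far more tightly than valence electrons, so K tops the IE_2 order.
Valence configurations: S⁺ [Ne]3s²3p³, N⁺ [He]2s²2p², Be⁺ [He]2s¹, Mg⁺ [Ne]3s¹.
Approximate IE_2 values (kJ/mol): S 2252, N 2856, K 3052, Be 1757, Mg 1451.
Hence IE_2: Mg < Be < S < N < K.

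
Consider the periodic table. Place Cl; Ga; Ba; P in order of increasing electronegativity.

P is in period 3, group 15; Cl is in period 3, group 17; Ga is in period 4, group 13; Ba is in period 6, group 2.
Atoms toward the upper right of the periodic table pull bonding electrons most strongly.
Neither a single period nor a single group — weigh both effects.
Ga > Ba: relative to Ba, both the across-period and down-group shifts push Ga's electronegativity up.
P > Ga: both effects reinforce here, so P is clearly the higher of the two.
Cl > P: Cl lies to the right of P in period 3, so the across-period effect alone puts Cl higher.
Tabulated electronegativity (Pauling): P 2.19, Cl 3.16, Ga 1.81, Ba 0.89.
So from lowest to highest: Ba < Ga < P < Cl.

Ba, Ga, P, Cl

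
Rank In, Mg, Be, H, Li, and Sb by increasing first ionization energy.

Li < In < Mg < Sb < Be < H

Across a period the outer electron is held more tightly (higher IE₁); down a group it sits in a higher shell, more shielded, and comes off more easily.
These span different periods and groups, so the two trends combine.
In > Li: the two effects oppose for this pair; the across-period effect wins (558 vs 520 kJ/mol).
Mg > In: period and group pull opposite ways; the down-group shift dominates (738 vs 558 kJ/mol).
Sb > Mg: the two effects oppose for this pair; the across-period effect wins (831 vs 738 kJ/mol).
Be > Sb: period and group pull opposite ways; the down-group shift dominates (900 vs 831 kJ/mol).
H > Be: period and group pull opposite ways; the down-group shift dominates (1312 vs 900 kJ/mol).
Approximate values (kJ/mol): H 1312, Li 520, Be 900, Mg 738, In 558, Sb 831.
So from lowest to highest: Li < In < Mg < Sb < Be < H.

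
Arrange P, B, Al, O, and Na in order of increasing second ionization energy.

After 1 electron has been removed, what remains? P⁺ still has 4 valence electrons; B⁺ still has 2 valence electrons; Al⁺ still has 2 valence electrons; O⁺ still has 5 valence electrons; Na⁺ is the bare [Ne] core.
Pulling an electron out of a noble-gas core costs far more than removing a remaining valence electron, so Na sits at the high end of IE_2.
Valence configurations: P⁺ [Ne]3s²3p², B⁺ [He]2s², Al⁺ [Ne]3s², O⁺ [He]2s²2p³.
Approximate IE_2 values (kJ/mol): P 1907, B 2427, Al 1817, O 3388, Na 4562.
So the second ionization energies run Al < P < B < O < Na.

Al < P < B < O < Na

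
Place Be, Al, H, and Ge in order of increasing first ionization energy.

Al < Ge < Be < H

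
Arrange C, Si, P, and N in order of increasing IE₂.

Si < P < C < N

Consider each +1 ion: C⁺ still has 3 valence electrons; Si⁺ still has 3 valence electrons; P⁺ still has 4 valence electrons; N⁺ still has 4 valence electrons.
All are still removing valence electrons, so compare the +1 ions as you would atoms: IE_2 generally rises across a period (higher Z_eff) and falls down a group (larger shell), subject to the usual subshell exceptions.
Valence configurations: C⁺ [He]2s²2p¹, Si⁺ [Ne]3s²3p¹, P⁺ [Ne]3s²3p², N⁺ [He]2s²2p².
Approximate IE_2 values (kJ/mol): C 2353, Si 1577, P 1907, N 2856.
Overall IE_2 order: Si < P < C < N.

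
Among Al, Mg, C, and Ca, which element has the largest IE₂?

C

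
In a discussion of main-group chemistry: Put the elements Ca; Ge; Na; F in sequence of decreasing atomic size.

Ca > Na > Ge > F

F is in period 2, group 17; Na is in period 3, group 1; Ca is in period 4, group 2; Ge is in period 4, group 14.
Across a period the added protons contract the valence shell; down a group each new principal shell makes the atom larger.
Here both period and group differ, so the two effects have to be weighed against each other.
Ge > F: relative to F, both the across-period and down-group shifts push Ge's atomic radius up.
Na > Ge: the two effects oppose for this pair; the across-period effect wins (155 vs 121 pm).
Ca > Na: the two effects oppose for this pair; the down-group effect wins (171 vs 155 pm).
Tabulated atomic radius (pm): F 64, Na 155, Ca 171, Ge 121.
So from largest to smallest: Ca > Na > Ge > F.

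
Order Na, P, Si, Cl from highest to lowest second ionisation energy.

Na > Cl > P > Si

The second ionization energy removes an electron from the +1 ion. For each element: Na⁺ is the bare [Ne] core; P⁺ still has 4 valence electrons; Si⁺ still has 3 valence electrons; Cl⁺ still has 6 valence electrons.
Core electrons are held far more tightly than valence electrons, so Na tops the IE_2 order.
Valence configurations: P⁺ [Ne]3s²3p², Si⁺ [Ne]3s²3p¹, Cl⁺ [Ne]3s²3p⁴.
Approximate IE_2 values (kJ/mol): Na 4562, P 1907, Si 1577, Cl 2298.
Overall IE_2 order: Si < P < Cl < Na.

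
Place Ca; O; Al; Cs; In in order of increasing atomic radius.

O < Al < In < Ca < Cs

Moving right in a period, electrons are added to the same shell under a stronger nuclear pull, so atoms get smaller; moving down, a new shell is opened and atoms get larger.
These span different periods and groups, so the two trends combine.
Al > O: relative to O, both the across-period and down-group shifts push Al's atomic radius up.
In > Al: In sits below Al in group 13, so the down-group effect alone puts In larger.
Ca > In: period and group pull opposite ways; the across-period shift dominates (171 vs 142 pm).
Cs > Ca: both effects reinforce here, so Cs is clearly the larger of the two.
Tabulated atomic radius (pm): O 63, Al 126, Ca 171, In 142, Cs 232.
So from smallest to largest: O < Al < In < Ca < Cs.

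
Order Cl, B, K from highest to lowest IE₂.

IE_2 is the cost of taking one more electron from the +1 cation: Cl⁺ still has 6 valence electrons; B⁺ still has 2 valence electrons; K⁺ is the bare [Ar] core.
Core electrons are held far more tightly than valence electrons, so K tops the IE_2 order.
Valence configurations: Cl⁺ [Ne]3s²3p⁴, B⁺ [He]2s².
Approximate IE_2 values (kJ/mol): Cl 2298, B 2427, K 3052.
So the second ionization energies run Cl < B < K.

K > B > Cl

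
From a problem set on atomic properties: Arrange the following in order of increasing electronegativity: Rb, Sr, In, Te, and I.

Rb < Sr < In < Te < I

Rb is in period 5, group 1; Sr is in period 5, group 2; In is in period 5, group 13; Te is in period 5, group 16; I is in period 5, group 17.
Atoms toward the upper right of the periodic table pull bonding electrons most strongly.
All lie in period 5, so electronegativity increases left to right.
So from lowest to highest: Rb < Sr < In < Te < I.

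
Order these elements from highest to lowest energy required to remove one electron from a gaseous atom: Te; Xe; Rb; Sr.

Xe > Te > Sr > Rb

Rb is in period 5, group 1; Sr is in period 5, group 2; Te is in period 5, group 16; Xe is in period 5, group 18.
First ionization energy rises across a period (greater Z_eff holds electrons more tightly) and falls down a group (valence electrons are farther from the nucleus).
All lie in period 5, so first ionization energy increases left to right.
So from highest to lowest: Xe > Te > Sr > Rb.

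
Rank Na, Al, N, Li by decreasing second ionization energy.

IE_2 is the cost of taking one more electron from the +1 cation: Na⁺ is the bare [Ne] core; Al⁺ still has 2 valence electrons; N⁺ still has 4 valence electrons; Li⁺ is the bare [He] core.
Pulling an electron out of a noble-gas core costs far more than removing a remaining valence electron, so Na and Li sit at the high end of IE_2.
Valence configurations: Al⁺ [Ne]3s², N⁺ [He]2s²2p².
Tabulated IE_2 (kJ/mol): Na 4562, Al 1817, N 2856, Li 7298.
Hence IE_2: Al < N < Na < Li.

Li > Na > N > Al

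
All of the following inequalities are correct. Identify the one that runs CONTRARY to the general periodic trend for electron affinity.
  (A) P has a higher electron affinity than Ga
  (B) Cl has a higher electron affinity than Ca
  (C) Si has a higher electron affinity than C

The general trend: electron affinity increases across a period and decreases down a group.
(A) P (period 3, group 15) vs Ga (period 4, group 13): the stated order agrees with the simple trend.
(B) Cl (period 3, group 17) vs Ca (period 4, group 2): the stated order agrees with the simple trend.
(C) Si (period 3, group 14) vs C (period 2, group 14): the stated order contradicts the simple trend.
The exception is (C): Si's larger, more diffuse 3p orbitals accept an added electron slightly more readily than C's compact 2p.

(C)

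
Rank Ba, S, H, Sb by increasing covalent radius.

H is in period 1, group 1; S is in period 3, group 16; Sb is in period 5, group 15; Ba is in period 6, group 2.
Across a period the added protons contract the valence shell; down a group each new principal shell makes the atom larger.
Here both period and group differ, so the two effects have to be weighed against each other.
S > H: period and group pull opposite ways; the down-group shift dominates (103 vs 32 pm).
Sb > S: relative to S, both the across-period and down-group shifts push Sb's atomic radius up.
Ba > Sb: relative to Sb, both the across-period and down-group shifts push Ba's atomic radius up.
Tabulated atomic radius (pm): H 32, S 103, Sb 140, Ba 196.
So from smallest to largest: H < S < Sb < Ba.

H < S < Sb < Ba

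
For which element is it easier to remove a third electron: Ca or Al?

Al

The third ionization energy removes an electron from the +2 ion. For each element: Ca²⁺ is the bare [Ar] core; Al²⁺ still has 1 valence electron.
Breaking into a closed-shell core is much more expensive than removing a leftover valence electron — Ca has the largest IE_3 here.
Tabulated IE_3 (kJ/mol): Ca 4912, Al 2745.
Hence IE_3: Al < Ca.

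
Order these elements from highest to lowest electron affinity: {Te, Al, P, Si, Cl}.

Cl > Te > Si > P > Al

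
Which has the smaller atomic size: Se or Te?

Se is in period 4, group 16; Te is in period 5, group 16.
Moving right in a period, electrons are added to the same shell under a stronger nuclear pull, so atoms get smaller; moving down, a new shell is opened and atoms get larger.
All are in group 16, so atomic radius increases down the group.
So Se has the smaller atomic size (Se < Te).

Se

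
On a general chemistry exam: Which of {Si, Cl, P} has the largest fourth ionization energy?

Cl

Consider each +3 ion: Si³⁺ still has 1 valence electron; Cl³⁺ still has 4 valence electrons; P³⁺ still has 2 valence electrons.
All are still removing valence electrons, so compare the +3 ions as you would atoms: IE_4 generally rises across a period (higher Z_eff) and falls down a group (larger shell), subject to the usual subshell exceptions.
Valence configurations: Si³⁺ [Ne]3s¹, Cl³⁺ [Ne]3s²3p², P³⁺ [Ne]3s².
Approximate IE_4 values (kJ/mol): Si 4356, Cl 5159, P 4964.
Overall IE_4 order: Si < P < Cl.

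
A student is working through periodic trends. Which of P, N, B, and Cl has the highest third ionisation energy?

N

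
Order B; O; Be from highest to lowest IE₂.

O, B, Be

The second ionization energy removes an electron from the +1 ion. For each element: B⁺ still has 2 valence electrons; O⁺ still has 5 valence electrons; Be⁺ still has 1 valence electron.
All are still removing valence electrons, so compare the +1 ions as you would atoms: IE_2 generally rises across a period (higher Z_eff) and falls down a group (larger shell), subject to the usual subshell exceptions.
Valence configurations: B⁺ [He]2s², O⁺ [He]2s²2p³, Be⁺ [He]2s¹.
Tabulated IE_2 (kJ/mol): B 2427, O 3388, Be 1757.
So the second ionization energies run Be < B < O.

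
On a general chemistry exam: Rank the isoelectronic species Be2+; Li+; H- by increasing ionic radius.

All of these have 2 electrons, so size is governed by nuclear charge alone: the more protons, the stronger the pull on the same electron cloud, and the smaller the ion.
Nuclear charges: Be2+ (Z=4), Li+ (Z=3), H- (Z=1).
Smallest to largest: Be2+ < Li+ < H-.

Be2+ < Li+ < H-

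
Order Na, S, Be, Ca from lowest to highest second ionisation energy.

Ca < Be < S < Na

IE_2 is the cost of taking one more electron from the +1 cation: Na⁺ is the bare [Ne] core; S⁺ still has 5 valence electrons; Be⁺ still has 1 valence electron; Ca⁺ still has 1 valence electron.
Breaking into a closed-shell core is much more expensive than removing a leftover valence electron — Na has the largest IE_2 here.
Valence configurations: S⁺ [Ne]3s²3p³, Be⁺ [He]2s¹, Ca⁺ [Ar]4s¹.
Tabulated IE_2 (kJ/mol): Na 4562, S 2252, Be 1757, Ca 1145.
Overall IE_2 order: Ca < Be < S < Na.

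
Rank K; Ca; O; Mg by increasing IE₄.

Consider each +3 ion: K³⁺ is already 2 electrons into the core; Ca³⁺ is already 1 electron into the core; O³⁺ still has 3 valence electrons; Mg³⁺ is already 1 electron into the core.
Usually core removal costs more than valence removal, but here the competition is close: a tightly held n=2 valence electron can cost more to remove than an n=3 core electron, so the actual values have to decide it.
Tabulated IE_4 (kJ/mol): K 5877, Ca 6491, O 7469, Mg 10543.
Hence IE_4: K < Ca < O < Mg.

K, Ca, O, Mg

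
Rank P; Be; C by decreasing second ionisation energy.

IE_2 is the cost of taking one more electron from the +1 cation: P⁺ still has 4 valence electrons; Be⁺ still has 1 valence electron; C⁺ still has 3 valence electrons.
All are still removing valence electrons, so compare the +1 ions as you would atoms: IE_2 generally rises across a period (higher Z_eff) and falls down a group (larger shell), subject to the usual subshell exceptions.
Valence configurations: P⁺ [Ne]3s²3p², Be⁺ [He]2s¹, C⁺ [He]2s²2p¹.
Tabulated IE_2 (kJ/mol): P 1907, Be 1757, C 2353.
Putting it together, IE_2: Be < P < C.

C, P, Be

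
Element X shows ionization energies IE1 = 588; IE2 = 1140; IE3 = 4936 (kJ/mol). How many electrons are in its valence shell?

2

Look for the largest jump between consecutive ionization energies: IE3/IE2 ≈ 4.3, far larger than any earlier ratio.
That jump marks the point where a core electron is being removed. So the atom has 2 valence electrons.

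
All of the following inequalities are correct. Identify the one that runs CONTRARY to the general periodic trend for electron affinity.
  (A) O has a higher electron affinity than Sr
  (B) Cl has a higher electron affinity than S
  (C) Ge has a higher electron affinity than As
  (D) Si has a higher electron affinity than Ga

The general trend: electron affinity increases across a period and decreases down a group.
(A) O (period 2, group 16) vs Sr (period 5, group 2): the stated order agrees with the simple trend.
(B) Cl (period 3, group 17) vs S (period 3, group 16): the stated order agrees with the simple trend.
(C) Ge (period 4, group 14) vs As (period 4, group 15): the stated order contradicts the simple trend.
(D) Si (period 3, group 14) vs Ga (period 4, group 13): the stated order agrees with the simple trend.
The exception is (C): adding an electron to As's half-filled 4p³ is unfavourable, so Ge (4p²) has the more exothermic EA.

(C)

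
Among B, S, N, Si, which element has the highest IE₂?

N

Consider each +1 ion: B⁺ still has 2 valence electrons; S⁺ still has 5 valence electrons; N⁺ still has 4 valence electrons; Si⁺ still has 3 valence electrons.
All are still removing valence electrons, so compare the +1 ions as you would atoms: IE_2 generally rises across a period (higher Z_eff) and falls down a group (larger shell), subject to the usual subshell exceptions.
Valence configurations: B⁺ [He]2s², S⁺ [Ne]3s²3p³, N⁺ [He]2s²2p², Si⁺ [Ne]3s²3p¹.
Tabulated IE_2 (kJ/mol): B 2427, S 2252, N 2856, Si 1577.
So the second ionization energies run Si < S < B < N.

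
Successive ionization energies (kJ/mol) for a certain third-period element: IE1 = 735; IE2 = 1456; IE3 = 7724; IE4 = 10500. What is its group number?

Group 2

Look for the largest jump between consecutive ionization energies: IE3/IE2 ≈ 5.3, far larger than any earlier ratio.
That jump marks the point where a core electron is being removed. So the atom has 2 valence electrons.
A main-group element with 2 valence electrons is in group 2.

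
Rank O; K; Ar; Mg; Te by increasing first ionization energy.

K < Mg < Te < O < Ar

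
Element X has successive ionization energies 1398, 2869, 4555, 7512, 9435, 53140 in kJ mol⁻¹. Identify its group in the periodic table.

Group 15

Look for the largest jump between consecutive ionization energies: IE6/IE5 ≈ 5.6, far larger than any earlier ratio.
That jump marks the point where a core electron is being removed. So the atom has 5 valence electrons.
A main-group element with 5 valence electrons is in group 15.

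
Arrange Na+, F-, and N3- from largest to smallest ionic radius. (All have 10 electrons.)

All of these have 10 electrons, so size is governed by nuclear charge alone: the more protons, the stronger the pull on the same electron cloud, and the smaller the ion.
Nuclear charges: Na+ (Z=11), F- (Z=9), N3- (Z=7).
Largest to smallest: N3- > F- > Na+.

N3- > F- > Na+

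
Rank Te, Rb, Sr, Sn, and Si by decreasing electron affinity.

Atoms with high Z_eff and room in the valence shell (especially the halogens) have the most exothermic electron affinities.
These span different periods and groups, so the two trends combine.
Rb > Sr: this pair runs against the simple trend — see the exception note.
Sn > Rb: Sn lies to the right of Rb in period 5, so the across-period effect alone puts Sn higher.
Si > Sn: they share group 14; the group trend gives Si the larger value.
Te > Si: the two effects oppose for this pair; the across-period effect wins (190 vs 134 kJ/mol).
Note the exception: Rb has a higher electron affinity than Sr, contrary to the simple trend — adding an electron to Sr (ns²) has to open a new, higher-energy np subshell, which is unfavourable.
Approximate values (kJ/mol): Si 134, Rb 47, Sr 5, Sn 107, Te 190.
So from highest to lowest: Te > Si > Sn > Rb > Sr.

Te > Si > Sn > Rb > Sr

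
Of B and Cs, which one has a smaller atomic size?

B

Across a period the added protons contract the valence shell; down a group each new principal shell makes the atom larger.
Neither a single period nor a single group — weigh both effects.
Cs > B: both effects reinforce here, so Cs is clearly the larger of the two.
For reference (pm): B 85, Cs 232.
So B has the smaller atomic size (B < Cs).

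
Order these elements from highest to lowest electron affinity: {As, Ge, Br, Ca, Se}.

Ca is in period 4, group 2; Ge is in period 4, group 14; As is in period 4, group 15; Se is in period 4, group 16; Br is in period 4, group 17.
Electron affinity generally becomes more exothermic across a period toward the halogens and less exothermic down a group.
All lie in period 4; the across-period trend (electron affinity increases left to right) applies, with the exception below.
Note the exception: Ge has a higher electron affinity than As, contrary to the simple trend — adding an electron to As's half-filled 4p³ is unfavourable, so Ge (4p²) has the more exothermic EA.
For reference (kJ/mol): Ca 2, Ge 119, As 78, Se 195, Br 325.
So from highest to lowest: Br > Se > Ge > As > Ca.

Br > Se > Ge > As > Ca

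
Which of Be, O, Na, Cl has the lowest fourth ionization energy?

Consider each +3 ion: Be³⁺ is already 1 electron into the core; O³⁺ still has 3 valence electrons; Na³⁺ is already 2 electrons into the core; Cl³⁺ still has 4 valence electrons.
Breaking into a closed-shell core is much more expensive than removing a leftover valence electron — Na and Be have the largest IE_4 here.
Valence configurations: O³⁺ [He]2s²2p¹, Cl³⁺ [Ne]3s²3p².
Tabulated IE_4 (kJ/mol): Be 21007, O 7469, Na 9543, Cl 5159.
So the fourth ionization energies run Cl < O < Na < Be.

Cl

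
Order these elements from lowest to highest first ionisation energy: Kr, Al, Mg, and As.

Al, Mg, As, Kr

Across a period the outer electron is held more tightly (higher IE₁); down a group it sits in a higher shell, more shielded, and comes off more easily.
These span different periods and groups, so the two trends combine.
Mg > Al: this pair runs against the simple trend — see the exception note.
As > Mg: period and group pull opposite ways; the across-period shift dominates (947 vs 738 kJ/mol).
Kr > As: Kr lies to the right of As in period 4, so the across-period effect alone puts Kr higher.
Note the exception: Mg has a higher first ionization energy than Al, contrary to the simple trend — Al's single 3p electron is easier to remove than one from Mg's filled 3s².
Tabulated first ionization energy (kJ/mol): Mg 738, Al 578, As 947, Kr 1351.
So from lowest to highest: Al < Mg < As < Kr.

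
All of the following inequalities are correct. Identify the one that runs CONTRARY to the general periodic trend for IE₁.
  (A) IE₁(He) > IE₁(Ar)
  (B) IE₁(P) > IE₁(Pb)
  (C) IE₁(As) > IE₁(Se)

(C)

The general trend: IE₁ increases across a period and decreases down a group.
(A) He (period 1, group 18) vs Ar (period 3, group 18): the stated order agrees with the simple trend.
(B) P (period 3, group 15) vs Pb (period 6, group 14): the stated order agrees with the simple trend.
(C) As (period 4, group 15) vs Se (period 4, group 16): the stated order contradicts the simple trend.
The exception is (C): Se (4p⁴) ionizes more easily than half-filled As (4p³).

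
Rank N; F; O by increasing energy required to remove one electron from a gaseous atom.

O < N < F

Across a period the outer electron is held more tightly (higher IE₁); down a group it sits in a higher shell, more shielded, and comes off more easily.
All lie in period 2; the across-period trend (first ionization energy increases left to right) applies, with the exception below.
Note the exception: N has a higher first ionization energy than O, contrary to the simple trend — pairing an electron in O's 2p⁴ costs repulsion energy, so O ionizes more easily than half-filled N (2p³).
Tabulated first ionization energy (kJ/mol): N 1402, O 1314, F 1681.
So from lowest to highest: O < N < F.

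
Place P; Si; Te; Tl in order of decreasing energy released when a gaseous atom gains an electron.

Te > Si > P > Tl

Si is in period 3, group 14; P is in period 3, group 15; Te is in period 5, group 16; Tl is in period 6, group 13.
Atoms with high Z_eff and room in the valence shell (especially the halogens) have the most exothermic electron affinities.
These span different periods and groups, so the two trends combine.
P > Tl: both effects reinforce here, so P is clearly the higher of the two.
Si > P: this pair runs against the simple trend — see the exception note.
Te > Si: the two effects oppose for this pair; the across-period effect wins (190 vs 134 kJ/mol).
Note the exception: Si has a higher electron affinity than P, contrary to the simple trend — adding an electron to P's half-filled 3p³ is unfavourable, so Si (3p²) has the more exothermic EA.
Tabulated electron affinity (kJ/mol): Si 134, P 72, Te 190, Tl 19.
So from highest to lowest: Te > Si > P > Tl.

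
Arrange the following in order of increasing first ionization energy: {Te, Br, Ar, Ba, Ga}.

Ba < Ga < Te < Br < Ar

Removing the outermost electron gets harder across a period and easier down a group.
Neither a single period nor a single group — weigh both effects.
Ga > Ba: relative to Ba, both the across-period and down-group shifts push Ga's first ionization energy up.
Te > Ga: the two effects oppose for this pair; the across-period effect wins (869 vs 579 kJ/mol).
Br > Te: both effects reinforce here, so Br is clearly the higher of the two.
Ar > Br: relative to Br, both the across-period and down-group shifts push Ar's first ionization energy up.
Approximate values (kJ/mol): Ar 1521, Ga 579, Br 1140, Te 869, Ba 503.
So from lowest to highest: Ba < Ga < Te < Br < Ar.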